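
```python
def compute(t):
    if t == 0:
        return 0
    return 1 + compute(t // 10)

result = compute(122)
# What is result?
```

Count of digits of 122: 3

Answer: 3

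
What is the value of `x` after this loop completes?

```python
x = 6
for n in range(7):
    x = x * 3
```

Multiply by 3, 7 times: 6 * 3^7 = 13122
`x` takes the values: 6 → 18 → 54 → 162 → 486 → 1458 → 4374 → 13122

Answer: 13122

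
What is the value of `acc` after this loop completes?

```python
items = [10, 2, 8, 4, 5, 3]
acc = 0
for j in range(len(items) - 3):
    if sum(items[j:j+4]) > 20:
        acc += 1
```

Count windows with sum > 20
`acc` takes the values: 0 → 1

Answer: 1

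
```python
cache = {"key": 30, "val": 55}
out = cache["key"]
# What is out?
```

Trace:
`cache = {"key": 30, "val": 55}` → cache = {'key': 30, 'val': 55}
`out = cache["key"]` → out = 30
So out = 30

Answer: 30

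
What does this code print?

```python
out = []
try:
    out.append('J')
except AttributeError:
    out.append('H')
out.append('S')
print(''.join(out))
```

Execution trace: 'J' (try body, no exception) → 'S' (after the try/except). Output: JS

Answer: JS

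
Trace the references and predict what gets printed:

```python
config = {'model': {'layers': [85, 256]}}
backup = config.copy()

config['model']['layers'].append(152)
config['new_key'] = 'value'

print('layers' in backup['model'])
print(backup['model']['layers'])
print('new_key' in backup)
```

Key concept: shallow copy gotcha with nested dict.
Step by step:
`config = {'model': {'layers': [85, 256]}}` → config = {'model': {'layers': [85, 256]}}
`backup = config.copy()` → backup = {'model': {'layers': [85, 256]}}
`config['model']['layers'].append(152)` → config = {'model': {'layers': [85, 256, 152]}}; backup = {'model': {'layers': [85, 256, 152]}}
`config['new_key'] = 'value'` → config = {'model': {'layers': [85, 256, 152]}, 'new_key': 'value'}
`print('layers' in backup['model'])` → prints True
`print(backup['model']['layers'])` → prints [85, 256, 152]
`print('new_key' in backup)` → prints False

Answer:
True
[85, 256, 152]
False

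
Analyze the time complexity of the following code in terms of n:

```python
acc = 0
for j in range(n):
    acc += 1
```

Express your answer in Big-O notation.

Each loop level contributes: n. Multiplying the contributions gives O(n).

Answer: O(n)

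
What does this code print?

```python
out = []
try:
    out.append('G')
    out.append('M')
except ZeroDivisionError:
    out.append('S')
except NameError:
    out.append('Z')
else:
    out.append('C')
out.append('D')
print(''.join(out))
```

Execution trace: 'G' (try body) → 'M' (try body, no exception) → 'C' (else) → 'D' (after the try/except). Output: GMCD

Answer: GMCD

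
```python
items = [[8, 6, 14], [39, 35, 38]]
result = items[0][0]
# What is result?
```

Trace:
`items = [[8, 6, 14], [39, 35, 38]]` → items = [[8, 6, 14], [39, 35, 38]]
`result = items[0][0]` → result = 8
So result = 8

Answer: 8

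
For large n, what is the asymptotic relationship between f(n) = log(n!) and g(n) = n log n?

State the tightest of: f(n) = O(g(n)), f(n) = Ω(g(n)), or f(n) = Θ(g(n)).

log(n!) vs n log n: f(n) = Θ(g(n)) — they are asymptotically equivalent (Stirling's approximation).

Answer: f(n) = Θ(g(n)) — they are asymptotically equivalent (Stirling's approximation).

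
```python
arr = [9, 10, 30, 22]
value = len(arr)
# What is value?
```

Trace:
`arr = [9, 10, 30, 22]` → arr = [9, 10, 30, 22]
`value = len(arr)` → value = 4
So value = 4

Answer: 4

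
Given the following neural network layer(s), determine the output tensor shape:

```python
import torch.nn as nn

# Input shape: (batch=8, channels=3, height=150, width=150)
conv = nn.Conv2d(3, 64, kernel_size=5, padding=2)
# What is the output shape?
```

Input: (8, 3, 150, 150) -> Output: (8, 64, 150, 150)

Answer: (8, 64, 150, 150)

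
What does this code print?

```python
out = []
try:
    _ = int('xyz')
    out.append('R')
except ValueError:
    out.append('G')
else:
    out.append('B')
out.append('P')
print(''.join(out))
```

Execution trace: 'G' (except ValueError) → 'P' (after the try/except). Output: GP

Answer: GP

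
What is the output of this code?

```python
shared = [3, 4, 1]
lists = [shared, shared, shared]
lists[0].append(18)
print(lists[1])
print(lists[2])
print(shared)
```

Key concept: list of same reference.
Step by step:
`shared = [3, 4, 1]` → shared = [3, 4, 1]
`lists = [shared, shared, shared]` → lists = [[3, 4, 1], [3, 4, 1], [3, 4, 1]]
`lists[0].append(18)` → shared = [3, 4, 1, 18]; lists = [[3, 4, 1, 18], [3, 4, 1, 18], [3, 4, 1, 18]]
`print(lists[1])` → prints [3, 4, 1, 18]
`print(lists[2])` → prints [3, 4, 1, 18]
`print(shared)` → prints [3, 4, 1, 18]

Answer:
[3, 4, 1, 18]
[3, 4, 1, 18]
[3, 4, 1, 18]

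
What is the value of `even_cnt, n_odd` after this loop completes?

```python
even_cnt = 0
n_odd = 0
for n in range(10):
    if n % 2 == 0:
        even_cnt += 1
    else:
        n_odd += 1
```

Count evens and odds in range(10)
`even_cnt, n_odd` takes the values: (0, 0) → (1, 0) → (1, 1) → (2, 1) → (2, 2) → (3, 2) → (3, 3) → (4, 3) → (4, 4) → (5, 4) → (5, 5)

Answer: 5, 5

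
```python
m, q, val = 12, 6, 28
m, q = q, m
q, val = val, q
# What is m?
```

Trace:
`m, q, val = 12, 6, 28` → m = 12; q = 6; val = 28
`m, q = q, m` → m = 6; q = 12
`q, val = val, q` → q = 28; val = 12
So m = 6

Answer: 6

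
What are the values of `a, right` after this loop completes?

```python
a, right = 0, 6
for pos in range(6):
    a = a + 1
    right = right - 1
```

a goes 0→6, right goes 6→0
`a, right` takes the values: (0, 6) → (1, 6) → (1, 5) → (2, 5) → (2, 4) → (3, 4) → (3, 3) → (4, 3) → (4, 2) → (5, 2) → (5, 1) → (6, 1) → (6, 0)

Answer: 6, 0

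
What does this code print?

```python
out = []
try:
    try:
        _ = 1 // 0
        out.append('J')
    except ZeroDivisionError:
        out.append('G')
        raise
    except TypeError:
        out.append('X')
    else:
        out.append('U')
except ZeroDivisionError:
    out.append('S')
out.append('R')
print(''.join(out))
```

Execution trace: 'G' (inner except ZeroDivisionError) → 'S' (outer except ZeroDivisionError) → 'R' (after the try/except). Output: GSR

Answer: GSR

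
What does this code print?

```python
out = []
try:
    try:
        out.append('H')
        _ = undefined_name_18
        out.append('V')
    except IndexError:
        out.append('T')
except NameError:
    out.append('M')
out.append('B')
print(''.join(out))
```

Execution trace: 'H' (try body) → 'M' (outer except NameError) → 'B' (after the try/except). Output: HMB

Answer: HMB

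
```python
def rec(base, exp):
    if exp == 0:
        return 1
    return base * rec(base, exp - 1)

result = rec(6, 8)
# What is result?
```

rec(6, 8) = 6 * 6 * 6 * 6 * 6 * 6 * 6 * 6 = 1679616

Answer: 1679616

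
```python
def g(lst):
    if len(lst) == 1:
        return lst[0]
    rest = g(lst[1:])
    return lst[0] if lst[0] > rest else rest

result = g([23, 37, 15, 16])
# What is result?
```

Recursive max over [23, 37, 15, 16] = 37

Answer: 37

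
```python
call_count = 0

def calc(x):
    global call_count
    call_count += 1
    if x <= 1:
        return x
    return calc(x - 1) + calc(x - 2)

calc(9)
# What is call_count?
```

Calls(x) = 1 + Calls(x-1) + Calls(x-2); Calls(0)=Calls(1)=1. For x=9 this gives 109.

Answer: 109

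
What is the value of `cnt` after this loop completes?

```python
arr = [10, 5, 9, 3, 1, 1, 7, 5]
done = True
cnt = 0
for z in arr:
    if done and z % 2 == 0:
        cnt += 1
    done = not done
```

Count even values at even positions
`cnt` takes the values: 0 → 1

Answer: 1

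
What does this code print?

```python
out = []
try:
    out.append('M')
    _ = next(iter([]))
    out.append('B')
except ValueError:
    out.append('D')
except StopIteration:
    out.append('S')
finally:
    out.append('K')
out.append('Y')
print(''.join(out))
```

Execution trace: 'M' (try body) → 'S' (except StopIteration) → 'K' (finally) → 'Y' (after the try/except). Output: MSKY

Answer: MSKY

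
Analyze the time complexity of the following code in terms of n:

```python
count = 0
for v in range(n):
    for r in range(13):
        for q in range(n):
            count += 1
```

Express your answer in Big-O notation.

Each loop level contributes: n × 1 × n. Multiplying the contributions gives O(n^2).

Answer: O(n^2)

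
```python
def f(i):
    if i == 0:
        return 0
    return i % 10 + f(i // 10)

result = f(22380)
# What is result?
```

Sum of digits of 22380: 0 + 8 + 3 + 2 + 2 = 15

Answer: 15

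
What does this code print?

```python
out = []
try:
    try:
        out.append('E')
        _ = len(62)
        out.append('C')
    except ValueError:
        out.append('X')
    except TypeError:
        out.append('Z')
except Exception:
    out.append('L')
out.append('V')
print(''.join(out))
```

Execution trace: 'E' (inner try body) → 'Z' (inner except TypeError) → 'V' (after the try/except). Output: EZV

Answer: EZV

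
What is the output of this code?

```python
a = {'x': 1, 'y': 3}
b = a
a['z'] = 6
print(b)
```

Key concept: dict aliasing.
Step by step:
`a = {'x': 1, 'y': 3}` → a = {'x': 1, 'y': 3}
`b = a` → b = {'x': 1, 'y': 3} (same object as a)
`a['z'] = 6` → a = {'x': 1, 'y': 3, 'z': 6} (same object as b); b = {'x': 1, 'y': 3, 'z': 6} (same object as a)
`print(b)` → prints {'x': 1, 'y': 3, 'z': 6}

Answer: {'x': 1, 'y': 3, 'z': 6}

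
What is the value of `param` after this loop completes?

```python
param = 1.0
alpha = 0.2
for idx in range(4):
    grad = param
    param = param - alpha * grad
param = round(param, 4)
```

Gradient descent: w = 1.0 * (1 - 0.2)^4
`param` takes the values: 1.0 → 0.8 → 0.64 → 0.512 → 0.4096

Answer: 0.4096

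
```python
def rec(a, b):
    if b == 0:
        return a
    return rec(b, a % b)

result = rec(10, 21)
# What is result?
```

rec(10, 21) -> rec(21, 10) -> rec(10, 1) -> rec(1, 0) -> 1

Answer: 1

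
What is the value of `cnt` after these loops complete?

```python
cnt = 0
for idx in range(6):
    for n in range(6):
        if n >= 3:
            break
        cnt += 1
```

Inner breaks at 3, outer runs 6 times
`cnt` takes the values: 0 → 1 → 2 → 3 → 4 → 5 → 6 → 7 → 8 → 9 → 10 → 11 → 12 → 13 → 14 → 15 → 16 → 17 → 18

Answer: 18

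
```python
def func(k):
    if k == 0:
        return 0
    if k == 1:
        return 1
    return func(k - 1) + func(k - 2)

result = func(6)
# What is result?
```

Build up from base cases: func(0)=0, func(1)=1, func(2)=1, func(3)=2, func(4)=3, func(5)=5, func(6)=8

Answer: 8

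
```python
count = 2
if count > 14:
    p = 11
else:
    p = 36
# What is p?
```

Trace:
`count = 2` → count = 2
`if count > 14: ...` → count > 14 is False, take else branch → p = 36
So p = 36

Answer: 36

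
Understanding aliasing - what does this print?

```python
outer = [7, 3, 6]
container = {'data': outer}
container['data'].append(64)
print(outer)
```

Key concept: dict holds reference to list.
Step by step:
`outer = [7, 3, 6]` → outer = [7, 3, 6]
`container = {'data': outer}` → container = {'data': [7, 3, 6]}
`container['data'].append(64)` → outer = [7, 3, 6, 64]; container = {'data': [7, 3, 6, 64]}
`print(outer)` → prints [7, 3, 6, 64]

Answer: [7, 3, 6, 64]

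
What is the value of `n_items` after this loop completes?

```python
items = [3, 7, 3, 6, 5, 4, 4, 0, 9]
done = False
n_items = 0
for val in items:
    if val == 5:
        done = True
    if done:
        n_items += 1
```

Count elements after first 5 in [3, 7, 3, 6, 5, 4, 4, 0, 9]
`n_items` takes the values: 0 → 1 → 2 → 3 → 4 → 5

Answer: 5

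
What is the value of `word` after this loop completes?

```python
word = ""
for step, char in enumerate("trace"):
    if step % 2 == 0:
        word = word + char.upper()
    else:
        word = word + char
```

Uppercase even positions in 'trace'
`word` takes the values: "" → "T" → "Tr" → "TrA" → "TrAc" → "TrAcE"

Answer: "TrAcE"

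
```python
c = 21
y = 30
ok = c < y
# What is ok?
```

Trace:
`c = 21` → c = 21
`y = 30` → y = 30
`ok = c < y` → ok = True
So ok = True

Answer: True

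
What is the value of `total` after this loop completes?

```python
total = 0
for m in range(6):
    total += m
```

Sum of 0 to 5 = 15
`total` takes the values: 0 → 1 → 3 → 6 → 10 → 15

Answer: 15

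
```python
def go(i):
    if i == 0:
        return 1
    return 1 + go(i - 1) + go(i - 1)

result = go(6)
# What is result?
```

go(i) = 1 + 2·go(i-1), go(0)=1. Closed form: (1+1)·2^6 - 1 = 127.

Answer: 127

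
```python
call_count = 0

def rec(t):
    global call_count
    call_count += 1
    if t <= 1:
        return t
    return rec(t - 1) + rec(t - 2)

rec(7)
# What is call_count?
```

Calls(t) = 1 + Calls(t-1) + Calls(t-2); Calls(0)=Calls(1)=1. For t=7 this gives 41.

Answer: 41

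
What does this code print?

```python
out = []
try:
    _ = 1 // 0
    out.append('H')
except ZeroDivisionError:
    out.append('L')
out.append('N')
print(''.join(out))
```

Execution trace: 'L' (except ZeroDivisionError) → 'N' (after the try/except). Output: LN

Answer: LN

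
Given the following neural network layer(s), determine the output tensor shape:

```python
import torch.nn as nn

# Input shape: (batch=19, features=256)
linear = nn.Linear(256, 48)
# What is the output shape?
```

Input: (19, 256) -> Output: (19, 48)

Answer: (19, 48)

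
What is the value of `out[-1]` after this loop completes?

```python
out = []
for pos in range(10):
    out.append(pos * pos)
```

Last element of squares 0 to 9
`out` takes the values: [] → [0] → [0, 1] → [0, 1, 4] → [0, 1, 4, 9] → [0, 1, 4, 9, 16] → [0, 1, 4, 9, 16, 25] → [0, 1, 4, 9, 16, 25, 36] → [0, 1, 4, 9, 16, 25, 36, 49] → [0, 1, 4, 9, 16, 25, 36, 49, 64] → [0, 1, 4, 9, 16, 25, 36, 49, 64, 81]
So `out[-1]` = 81

Answer: 81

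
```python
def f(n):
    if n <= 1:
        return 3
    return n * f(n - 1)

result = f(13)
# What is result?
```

f(13) = 13 * 12 * 11 * 10 * 9 * 8 * 7 * 6 * 5 * 4 * 3 * 2 * 3 = 18681062400

Answer: 18681062400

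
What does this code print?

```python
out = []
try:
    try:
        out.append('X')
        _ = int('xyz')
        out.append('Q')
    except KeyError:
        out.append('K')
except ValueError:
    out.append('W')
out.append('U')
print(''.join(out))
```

Execution trace: 'X' (inner try body) → 'W' (outer except ValueError) → 'U' (after the try/except). Output: XWU

Answer: XWU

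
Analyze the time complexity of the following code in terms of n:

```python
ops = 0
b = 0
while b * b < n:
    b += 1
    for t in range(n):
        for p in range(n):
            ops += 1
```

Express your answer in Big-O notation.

Each loop level contributes: √n × n × n. Multiplying the contributions gives O(n^2√n).

Answer: O(n^2√n)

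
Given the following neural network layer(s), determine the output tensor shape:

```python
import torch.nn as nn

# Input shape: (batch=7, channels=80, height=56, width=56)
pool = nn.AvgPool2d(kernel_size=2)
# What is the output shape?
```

Input: (7, 80, 56, 56) -> Output: (7, 80, 28, 28)

Answer: (7, 80, 28, 28)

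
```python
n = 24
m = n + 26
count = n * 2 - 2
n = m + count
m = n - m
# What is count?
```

Trace:
`n = 24` → n = 24
`m = n + 26` → m = 50
`count = n * 2 - 2` → count = 46
`n = m + count` → n = 96
`m = n - m` → m = 46
So count = 46

Answer: 46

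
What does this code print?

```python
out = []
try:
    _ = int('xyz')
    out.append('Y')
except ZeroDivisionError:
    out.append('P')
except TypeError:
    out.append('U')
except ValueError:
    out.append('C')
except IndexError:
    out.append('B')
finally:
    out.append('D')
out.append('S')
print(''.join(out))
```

Execution trace: 'C' (except ValueError) → 'D' (finally) → 'S' (after the try/except). Output: CDS

Answer: CDS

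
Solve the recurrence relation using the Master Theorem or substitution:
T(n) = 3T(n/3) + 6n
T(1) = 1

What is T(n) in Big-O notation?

By Master Theorem: a=3, b=3, f(n)=6n. Since log_3(3) = 1 and f(n) = Θ(n^1), Case 2 applies. T(n) = O(n log n).

Answer: O(n log n)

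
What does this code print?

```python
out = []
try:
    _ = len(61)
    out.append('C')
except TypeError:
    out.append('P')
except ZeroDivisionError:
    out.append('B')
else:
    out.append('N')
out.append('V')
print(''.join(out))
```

Execution trace: 'P' (except TypeError) → 'V' (after the try/except). Output: PV

Answer: PV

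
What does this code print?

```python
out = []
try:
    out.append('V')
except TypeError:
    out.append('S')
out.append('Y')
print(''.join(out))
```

Execution trace: 'V' (try body, no exception) → 'Y' (after the try/except). Output: VY

Answer: VY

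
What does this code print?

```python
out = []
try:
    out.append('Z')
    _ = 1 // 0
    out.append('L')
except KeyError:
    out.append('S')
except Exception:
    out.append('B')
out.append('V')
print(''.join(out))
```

Execution trace: 'Z' (try body) → 'B' (except Exception) → 'V' (after the try/except). Output: ZBV

Answer: ZBV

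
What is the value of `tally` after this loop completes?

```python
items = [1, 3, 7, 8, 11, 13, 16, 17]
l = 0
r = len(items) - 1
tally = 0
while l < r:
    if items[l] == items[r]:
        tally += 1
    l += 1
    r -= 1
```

Count matching pairs from ends
`tally` takes the values: 0

Answer: 0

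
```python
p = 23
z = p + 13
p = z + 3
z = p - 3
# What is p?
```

Trace:
`p = 23` → p = 23
`z = p + 13` → z = 36
`p = z + 3` → p = 39
`z = p - 3` → z = 36
So p = 39

Answer: 39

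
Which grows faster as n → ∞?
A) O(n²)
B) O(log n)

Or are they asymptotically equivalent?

O(n²) vs O(log n): Higher order terms dominate.

Answer: A) O(n²) grows faster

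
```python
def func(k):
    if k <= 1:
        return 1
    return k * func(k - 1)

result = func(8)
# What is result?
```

func(8) = 8 * 7 * 6 * 5 * 4 * 3 * 2 * 1 = 40320

Answer: 40320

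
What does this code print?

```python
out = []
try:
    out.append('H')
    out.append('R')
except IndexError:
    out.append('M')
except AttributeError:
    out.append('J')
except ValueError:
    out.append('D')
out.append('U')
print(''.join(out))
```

Execution trace: 'H' (try body) → 'R' (try body, no exception) → 'U' (after the try/except). Output: HRU

Answer: HRU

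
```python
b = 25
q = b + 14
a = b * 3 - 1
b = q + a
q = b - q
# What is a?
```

Trace:
`b = 25` → b = 25
`q = b + 14` → q = 39
`a = b * 3 - 1` → a = 74
`b = q + a` → b = 113
`q = b - q` → q = 74
So a = 74

Answer: 74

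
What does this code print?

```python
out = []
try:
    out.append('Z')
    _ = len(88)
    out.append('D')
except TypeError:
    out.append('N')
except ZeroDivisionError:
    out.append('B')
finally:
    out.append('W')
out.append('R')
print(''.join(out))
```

Execution trace: 'Z' (try body) → 'N' (except TypeError) → 'W' (finally) → 'R' (after the try/except). Output: ZNWR

Answer: ZNWR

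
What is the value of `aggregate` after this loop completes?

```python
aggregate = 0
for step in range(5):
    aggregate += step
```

Sum of 0 to 4 = 10
`aggregate` takes the values: 0 → 1 → 3 → 6 → 10

Answer: 10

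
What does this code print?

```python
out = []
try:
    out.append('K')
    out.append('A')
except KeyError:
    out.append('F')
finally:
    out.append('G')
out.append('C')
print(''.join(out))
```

Execution trace: 'K' (try body) → 'A' (try body, no exception) → 'G' (finally) → 'C' (after the try/except). Output: KAGC

Answer: KAGC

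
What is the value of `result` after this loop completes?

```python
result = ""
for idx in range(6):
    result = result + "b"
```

Repeat 'b' 6 times
`result` takes the values: "" → "b" → "bb" → "bbb" → "bbbb" → "bbbbb" → "bbbbbb"

Answer: "bbbbbb"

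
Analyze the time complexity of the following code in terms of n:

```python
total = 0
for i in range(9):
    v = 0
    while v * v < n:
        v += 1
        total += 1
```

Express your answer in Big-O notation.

Each loop level contributes: 1 × √n. Multiplying the contributions gives O(√n).

Answer: O(√n)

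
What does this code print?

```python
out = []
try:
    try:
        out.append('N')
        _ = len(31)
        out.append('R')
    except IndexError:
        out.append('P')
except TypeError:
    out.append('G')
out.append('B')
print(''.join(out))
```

Execution trace: 'N' (try body) → 'G' (outer except TypeError) → 'B' (after the try/except). Output: NGB

Answer: NGB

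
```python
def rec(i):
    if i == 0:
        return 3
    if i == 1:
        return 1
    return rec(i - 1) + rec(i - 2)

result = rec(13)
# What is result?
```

Build up from base cases: rec(0)=3, rec(1)=1, rec(2)=4, rec(3)=5, rec(4)=9, rec(5)=14, rec(6)=23, ..., rec(13)=665

Answer: 665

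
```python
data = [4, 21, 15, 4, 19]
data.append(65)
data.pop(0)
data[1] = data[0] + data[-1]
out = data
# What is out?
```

Trace:
`data = [4, 21, 15, 4, 19]` → data = [4, 21, 15, 4, 19]
`data.append(65)` → data = [4, 21, 15, 4, 19, 65]
`data.pop(0)` → data = [21, 15, 4, 19, 65]
`data[1] = data[0] + data[-1]` → data = [21, 86, 4, 19, 65]
`out = data` → out = [21, 86, 4, 19, 65]
So out = [21, 86, 4, 19, 65]

Answer: [21, 86, 4, 19, 65]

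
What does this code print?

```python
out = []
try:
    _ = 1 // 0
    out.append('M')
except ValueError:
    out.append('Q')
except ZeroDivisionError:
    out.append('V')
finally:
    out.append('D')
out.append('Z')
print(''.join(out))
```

Execution trace: 'V' (except ZeroDivisionError) → 'D' (finally) → 'Z' (after the try/except). Output: VDZ

Answer: VDZ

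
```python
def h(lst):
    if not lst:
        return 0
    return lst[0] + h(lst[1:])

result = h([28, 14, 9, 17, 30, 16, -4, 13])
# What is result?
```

28 + 14 + 9 + 17 + 30 + 16 + (-4) + 13 + 0 = 123

Answer: 123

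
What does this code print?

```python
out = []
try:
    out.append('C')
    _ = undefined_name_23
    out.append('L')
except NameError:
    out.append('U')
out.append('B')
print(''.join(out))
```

Execution trace: 'C' (try body) → 'U' (except NameError) → 'B' (after the try/except). Output: CUB

Answer: CUB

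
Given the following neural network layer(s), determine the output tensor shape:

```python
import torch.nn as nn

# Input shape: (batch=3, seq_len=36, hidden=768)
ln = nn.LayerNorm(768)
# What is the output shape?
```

Input: (3, 36, 768) -> Output: (3, 36, 768)

Answer: (3, 36, 768)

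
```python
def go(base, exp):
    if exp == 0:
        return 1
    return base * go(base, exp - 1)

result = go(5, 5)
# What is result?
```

go(5, 5) = 5 * 5 * 5 * 5 * 5 = 3125

Answer: 3125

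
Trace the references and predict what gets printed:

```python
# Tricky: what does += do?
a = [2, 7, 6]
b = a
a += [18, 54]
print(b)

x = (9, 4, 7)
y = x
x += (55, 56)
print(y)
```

Key concept: += behavior differs for mutable vs immutable.
Step by step:
`a = [2, 7, 6]` → a = [2, 7, 6]
`b = a` → b = [2, 7, 6] (same object as a)
`a += [18, 54]` → a = [2, 7, 6, 18, 54] (same object as b); b = [2, 7, 6, 18, 54] (same object as a)
`print(b)` → prints [2, 7, 6, 18, 54]
`x = (9, 4, 7)` → x = (9, 4, 7)
`y = x` → y = (9, 4, 7)
`x += (55, 56)` → x = (9, 4, 7, 55, 56)
`print(y)` → prints (9, 4, 7)

Answer:
[2, 7, 6, 18, 54]
(9, 4, 7)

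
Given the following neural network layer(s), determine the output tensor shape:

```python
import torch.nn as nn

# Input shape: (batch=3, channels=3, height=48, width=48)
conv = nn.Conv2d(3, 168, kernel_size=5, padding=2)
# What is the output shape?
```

Input: (3, 3, 48, 48) -> Output: (3, 168, 48, 48)

Answer: (3, 168, 48, 48)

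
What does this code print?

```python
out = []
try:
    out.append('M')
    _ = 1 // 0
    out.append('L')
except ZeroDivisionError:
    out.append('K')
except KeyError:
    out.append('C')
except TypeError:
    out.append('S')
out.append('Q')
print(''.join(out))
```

Execution trace: 'M' (try body) → 'K' (except ZeroDivisionError) → 'Q' (after the try/except). Output: MKQ

Answer: MKQ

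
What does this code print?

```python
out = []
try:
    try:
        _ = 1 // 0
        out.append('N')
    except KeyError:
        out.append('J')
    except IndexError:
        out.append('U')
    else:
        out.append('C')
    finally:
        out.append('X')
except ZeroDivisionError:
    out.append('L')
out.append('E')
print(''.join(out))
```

Execution trace: 'X' (finally) → 'L' (outer except ZeroDivisionError) → 'E' (after the try/except). Output: XLE

Answer: XLE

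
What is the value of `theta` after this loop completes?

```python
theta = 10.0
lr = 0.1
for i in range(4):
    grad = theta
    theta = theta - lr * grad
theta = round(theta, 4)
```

Gradient descent: w = 10.0 * (1 - 0.1)^4
`theta` takes the values: 10.0 → 9.0 → 8.1 → 7.29 → 6.561

Answer: 6.561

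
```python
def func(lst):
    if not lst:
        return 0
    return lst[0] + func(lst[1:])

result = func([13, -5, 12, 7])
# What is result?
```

13 + (-5) + 12 + 7 + 0 = 27

Answer: 27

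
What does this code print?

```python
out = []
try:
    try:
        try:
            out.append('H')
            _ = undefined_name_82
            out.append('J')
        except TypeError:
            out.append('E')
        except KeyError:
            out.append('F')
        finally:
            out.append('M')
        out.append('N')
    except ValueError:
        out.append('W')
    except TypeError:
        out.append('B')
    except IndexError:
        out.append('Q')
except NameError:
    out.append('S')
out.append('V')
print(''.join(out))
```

Execution trace: 'H' (inner try body) → 'M' (inner finally) → 'S' (outer except NameError) → 'V' (after the try/except). Output: HMSV

Answer: HMSV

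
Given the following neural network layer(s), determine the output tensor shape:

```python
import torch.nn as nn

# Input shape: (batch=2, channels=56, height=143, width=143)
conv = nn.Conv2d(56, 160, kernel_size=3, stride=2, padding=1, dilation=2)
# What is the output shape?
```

Input: (2, 56, 143, 143) -> Output: (2, 160, 71, 71)

Answer: (2, 160, 71, 71)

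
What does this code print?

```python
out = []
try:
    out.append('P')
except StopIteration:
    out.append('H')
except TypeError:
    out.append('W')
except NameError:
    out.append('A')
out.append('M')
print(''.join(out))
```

Execution trace: 'P' (try body, no exception) → 'M' (after the try/except). Output: PM

Answer: PM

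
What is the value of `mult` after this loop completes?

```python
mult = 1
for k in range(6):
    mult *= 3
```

3^6 = 729
`mult` takes the values: 1 → 3 → 9 → 27 → 81 → 243 → 729

Answer: 729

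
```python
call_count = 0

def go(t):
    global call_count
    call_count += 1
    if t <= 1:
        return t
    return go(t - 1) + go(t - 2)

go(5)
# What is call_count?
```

Calls(t) = 1 + Calls(t-1) + Calls(t-2); Calls(0)=Calls(1)=1. For t=5 this gives 15.

Answer: 15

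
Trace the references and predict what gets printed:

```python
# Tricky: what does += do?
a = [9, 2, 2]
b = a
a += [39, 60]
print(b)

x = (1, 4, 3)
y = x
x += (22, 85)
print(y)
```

Key concept: += behavior differs for mutable vs immutable.
Step by step:
`a = [9, 2, 2]` → a = [9, 2, 2]
`b = a` → b = [9, 2, 2] (same object as a)
`a += [39, 60]` → a = [9, 2, 2, 39, 60] (same object as b); b = [9, 2, 2, 39, 60] (same object as a)
`print(b)` → prints [9, 2, 2, 39, 60]
`x = (1, 4, 3)` → x = (1, 4, 3)
`y = x` → y = (1, 4, 3)
`x += (22, 85)` → x = (1, 4, 3, 22, 85)
`print(y)` → prints (1, 4, 3)

Answer:
[9, 2, 2, 39, 60]
(1, 4, 3)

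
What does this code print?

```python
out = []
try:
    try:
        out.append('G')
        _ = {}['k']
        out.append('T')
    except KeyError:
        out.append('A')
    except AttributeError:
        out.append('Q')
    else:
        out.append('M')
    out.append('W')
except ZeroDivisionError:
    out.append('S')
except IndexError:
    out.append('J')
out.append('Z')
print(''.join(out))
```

Execution trace: 'G' (inner try body) → 'A' (inner except KeyError) → 'W' (try body, no exception) → 'Z' (after the try/except). Output: GAWZ

Answer: GAWZ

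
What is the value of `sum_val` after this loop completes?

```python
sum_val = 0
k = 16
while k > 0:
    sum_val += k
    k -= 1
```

Sum 16 down to 1
`sum_val` takes the values: 0 → 16 → 31 → 45 → 58 → 70 → 81 → 91 → 100 → 108 → 115 → 121 → 126 → 130 → 133 → 135 → 136

Answer: 136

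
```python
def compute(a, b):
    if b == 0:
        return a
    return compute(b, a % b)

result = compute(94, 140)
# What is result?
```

compute(94, 140) -> compute(140, 94) -> compute(94, 46) -> compute(46, 2) -> compute(2, 0) -> 2

Answer: 2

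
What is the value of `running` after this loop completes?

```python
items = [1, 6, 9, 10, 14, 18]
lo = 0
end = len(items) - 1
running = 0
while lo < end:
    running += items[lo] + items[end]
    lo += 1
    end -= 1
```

Sum of pairs from ends
`running` takes the values: 0 → 19 → 39 → 58

Answer: 58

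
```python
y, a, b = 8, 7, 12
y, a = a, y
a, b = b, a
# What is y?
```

Trace:
`y, a, b = 8, 7, 12` → y = 8; a = 7; b = 12
`y, a = a, y` → y = 7; a = 8
`a, b = b, a` → a = 12; b = 8
So y = 7

Answer: 7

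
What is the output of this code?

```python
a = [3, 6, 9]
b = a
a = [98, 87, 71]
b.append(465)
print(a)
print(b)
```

Key concept: rebinding vs mutation: a is rebound to a new list, b still points at the original.
Step by step:
`a = [3, 6, 9]` → a = [3, 6, 9]
`b = a` → b = [3, 6, 9] (same object as a)
`a = [98, 87, 71]` → a = [98, 87, 71]
`b.append(465)` → b = [3, 6, 9, 465]
`print(a)` → prints [98, 87, 71]
`print(b)` → prints [3, 6, 9, 465]

Answer:
[98, 87, 71]
[3, 6, 9, 465]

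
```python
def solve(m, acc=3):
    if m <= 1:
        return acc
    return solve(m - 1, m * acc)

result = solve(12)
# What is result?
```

Accumulator trace (n, acc): (12, 3) -> (11, 36) -> (10, 396) -> (9, 3960) -> (8, 35640) -> (7, 285120) -> (6, 1995840) -> (5, 11975040) -> (4, 59875200) -> (3, 239500800) -> (2, 718502400) -> (1, 1437004800) -> return 1437004800

Answer: 1437004800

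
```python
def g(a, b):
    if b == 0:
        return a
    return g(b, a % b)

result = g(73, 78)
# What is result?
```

g(73, 78) -> g(78, 73) -> g(73, 5) -> g(5, 3) -> g(3, 2) -> g(2, 1) -> g(1, 0) -> 1

Answer: 1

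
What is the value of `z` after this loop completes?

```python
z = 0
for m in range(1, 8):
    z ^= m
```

XOR of 1 to 7
`z` takes the values: 0 → 1 → 3 → 0 → 4 → 1 → 7 → 0

Answer: 0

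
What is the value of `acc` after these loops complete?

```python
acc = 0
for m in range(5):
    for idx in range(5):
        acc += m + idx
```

Sum of all m+idx for m,idx in 5x5
`acc` takes the values: 0 → 1 → 3 → 6 → 10 → 11 → 13 → 16 → 20 → 25 → 27 → 30 → 34 → 39 → 45 → 48 → 52 → 57 → 63 → 70 → 74 → 79 → 85 → 92 → 100

Answer: 100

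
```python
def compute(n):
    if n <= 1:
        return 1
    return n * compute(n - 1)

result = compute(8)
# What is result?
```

compute(8) = 8 * 7 * 6 * 5 * 4 * 3 * 2 * 1 = 40320

Answer: 40320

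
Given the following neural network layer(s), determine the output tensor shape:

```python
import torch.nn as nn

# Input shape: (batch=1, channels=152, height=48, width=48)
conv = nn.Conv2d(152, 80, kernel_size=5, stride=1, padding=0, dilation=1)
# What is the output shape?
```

Input: (1, 152, 48, 48) -> Output: (1, 80, 44, 44)

Answer: (1, 80, 44, 44)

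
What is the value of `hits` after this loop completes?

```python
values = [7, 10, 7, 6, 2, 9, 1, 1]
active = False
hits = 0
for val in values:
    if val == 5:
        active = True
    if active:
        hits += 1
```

Count elements after first 5 in [7, 10, 7, 6, 2, 9, 1, 1]
`hits` takes the values: 0

Answer: 0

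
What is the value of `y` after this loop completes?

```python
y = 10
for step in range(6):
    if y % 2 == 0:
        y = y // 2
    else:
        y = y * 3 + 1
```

Collatz-style transformation from 10
`y` takes the values: 10 → 5 → 16 → 8 → 4 → 2 → 1

Answer: 1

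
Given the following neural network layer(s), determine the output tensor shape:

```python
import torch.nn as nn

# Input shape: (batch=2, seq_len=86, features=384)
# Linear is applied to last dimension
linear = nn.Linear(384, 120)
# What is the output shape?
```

Input: (2, 86, 384) -> Output: (2, 86, 120)

Answer: (2, 86, 120)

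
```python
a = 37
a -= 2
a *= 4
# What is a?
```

Trace:
`a = 37` → a = 37
`a -= 2` → a = 35
`a *= 4` → a = 140
So a = 140

Answer: 140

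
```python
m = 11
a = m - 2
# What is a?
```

Trace:
`m = 11` → m = 11
`a = m - 2` → a = 9
So a = 9

Answer: 9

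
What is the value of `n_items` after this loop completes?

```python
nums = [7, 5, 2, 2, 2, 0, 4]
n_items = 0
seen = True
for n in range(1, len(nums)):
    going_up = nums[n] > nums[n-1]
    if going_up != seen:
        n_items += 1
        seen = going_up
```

Count direction changes in [7, 5, 2, 2, 2, 0, 4]
`n_items` takes the values: 0 → 1 → 2

Answer: 2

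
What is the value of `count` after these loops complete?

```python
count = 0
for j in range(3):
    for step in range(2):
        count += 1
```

3 * 2 = 6
`count` takes the values: 0 → 1 → 2 → 3 → 4 → 5 → 6

Answer: 6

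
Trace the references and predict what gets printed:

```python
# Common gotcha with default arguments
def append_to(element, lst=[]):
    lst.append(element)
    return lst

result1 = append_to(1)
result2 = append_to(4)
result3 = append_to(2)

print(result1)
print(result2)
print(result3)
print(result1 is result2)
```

Key concept: mutable default argument gotcha.
Step by step:
`result1 = append_to(1)` → result1 = [1]
`result2 = append_to(4)` → result1 = [1, 4] (same object as result2); result2 = [1, 4] (same object as result1)
`result3 = append_to(2)` → result1 = [1, 4, 2] (same object as result2, result3); result2 = [1, 4, 2] (same object as result1, result3); result3 = [1, 4, 2] (same object as result1, result2)
`print(result1)` → prints [1, 4, 2]
`print(result2)` → prints [1, 4, 2]
`print(result3)` → prints [1, 4, 2]
`print(result1 is result2)` → prints True

Answer:
[1, 4, 2]
[1, 4, 2]
[1, 4, 2]
True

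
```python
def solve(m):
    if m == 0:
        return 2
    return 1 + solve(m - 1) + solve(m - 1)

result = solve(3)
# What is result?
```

solve(m) = 1 + 2·solve(m-1), solve(0)=2. Closed form: (2+1)·2^3 - 1 = 23.

Answer: 23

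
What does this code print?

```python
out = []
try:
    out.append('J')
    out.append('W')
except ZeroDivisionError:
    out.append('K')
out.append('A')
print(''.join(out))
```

Execution trace: 'J' (try body) → 'W' (try body, no exception) → 'A' (after the try/except). Output: JWA

Answer: JWA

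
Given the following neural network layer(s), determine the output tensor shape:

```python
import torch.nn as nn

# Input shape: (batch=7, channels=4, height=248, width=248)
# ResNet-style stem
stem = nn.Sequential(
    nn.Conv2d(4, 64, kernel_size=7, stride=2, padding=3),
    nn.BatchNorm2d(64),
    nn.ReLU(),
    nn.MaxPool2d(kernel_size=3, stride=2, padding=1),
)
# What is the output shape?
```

Input: (7, 4, 248, 248) -> after Conv2d 7x7 stride=2: (7, 64, 124, 124) -> Output: (7, 64, 62, 62)

Answer: (7, 64, 62, 62)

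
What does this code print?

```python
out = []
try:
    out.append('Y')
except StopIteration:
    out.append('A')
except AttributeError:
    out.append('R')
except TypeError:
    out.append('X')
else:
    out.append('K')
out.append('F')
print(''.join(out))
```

Execution trace: 'Y' (try body, no exception) → 'K' (else) → 'F' (after the try/except). Output: YKF

Answer: YKF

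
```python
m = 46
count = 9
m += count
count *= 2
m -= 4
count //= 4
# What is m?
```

Trace:
`m = 46` → m = 46
`count = 9` → count = 9
`m += count` → m = 55
`count *= 2` → count = 18
`m -= 4` → m = 51
`count //= 4` → count = 4
So m = 51

Answer: 51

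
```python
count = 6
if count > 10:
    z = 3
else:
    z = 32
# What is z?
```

Trace:
`count = 6` → count = 6
`if count > 10: ...` → count > 10 is False, take else branch → z = 32
So z = 32

Answer: 32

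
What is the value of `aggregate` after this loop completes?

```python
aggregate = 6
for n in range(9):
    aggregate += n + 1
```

Start at 6, add 1 to 9 = 51
`aggregate` takes the values: 6 → 7 → 9 → 12 → 16 → 21 → 27 → 34 → 42 → 51

Answer: 51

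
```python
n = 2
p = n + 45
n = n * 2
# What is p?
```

Trace:
`n = 2` → n = 2
`p = n + 45` → p = 47
`n = n * 2` → n = 4
So p = 47

Answer: 47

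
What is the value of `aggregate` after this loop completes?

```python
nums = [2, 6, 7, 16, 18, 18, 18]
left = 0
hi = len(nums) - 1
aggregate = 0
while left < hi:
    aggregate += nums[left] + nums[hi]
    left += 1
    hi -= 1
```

Sum of pairs from ends
`aggregate` takes the values: 0 → 20 → 44 → 69

Answer: 69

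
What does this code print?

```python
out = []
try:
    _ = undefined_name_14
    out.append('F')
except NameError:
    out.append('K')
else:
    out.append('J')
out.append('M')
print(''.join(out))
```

Execution trace: 'K' (except NameError) → 'M' (after the try/except). Output: KM

Answer: KM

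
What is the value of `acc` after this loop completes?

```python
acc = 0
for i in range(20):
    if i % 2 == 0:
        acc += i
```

Sum of even numbers 0 to 19
`acc` takes the values: 0 → 2 → 6 → 12 → 20 → 30 → 42 → 56 → 72 → 90

Answer: 90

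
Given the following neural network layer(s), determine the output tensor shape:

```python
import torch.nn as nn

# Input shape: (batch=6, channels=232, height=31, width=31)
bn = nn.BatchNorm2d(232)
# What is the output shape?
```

Input: (6, 232, 31, 31) -> Output: (6, 232, 31, 31)

Answer: (6, 232, 31, 31)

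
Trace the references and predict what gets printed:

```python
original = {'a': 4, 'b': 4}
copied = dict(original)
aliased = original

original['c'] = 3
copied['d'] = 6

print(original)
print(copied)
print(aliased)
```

Key concept: dict() creates copy, assignment creates alias.
Step by step:
`original = {'a': 4, 'b': 4}` → original = {'a': 4, 'b': 4}
`copied = dict(original)` → copied = {'a': 4, 'b': 4}
`aliased = original` → aliased = {'a': 4, 'b': 4} (same object as original)
`original['c'] = 3` → original = {'a': 4, 'b': 4, 'c': 3} (same object as aliased); aliased = {'a': 4, 'b': 4, 'c': 3} (same object as original)
`copied['d'] = 6` → copied = {'a': 4, 'b': 4, 'd': 6}
`print(original)` → prints {'a': 4, 'b': 4, 'c': 3}
`print(copied)` → prints {'a': 4, 'b': 4, 'd': 6}
`print(aliased)` → prints {'a': 4, 'b': 4, 'c': 3}

Answer:
{'a': 4, 'b': 4, 'c': 3}
{'a': 4, 'b': 4, 'd': 6}
{'a': 4, 'b': 4, 'c': 3}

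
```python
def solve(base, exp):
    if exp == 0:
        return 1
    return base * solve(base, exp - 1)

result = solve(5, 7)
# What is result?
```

solve(5, 7) = 5 * 5 * 5 * 5 * 5 * 5 * 5 = 78125

Answer: 78125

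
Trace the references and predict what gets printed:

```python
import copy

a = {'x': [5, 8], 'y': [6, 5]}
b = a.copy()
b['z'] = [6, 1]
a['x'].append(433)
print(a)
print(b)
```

Key concept: shallow copy of dict with mutable values.
Step by step:
`a = {'x': [5, 8], 'y': [6, 5]}` → a = {'x': [5, 8], 'y': [6, 5]}
`b = a.copy()` → b = {'x': [5, 8], 'y': [6, 5]}
`b['z'] = [6, 1]` → b = {'x': [5, 8], 'y': [6, 5], 'z': [6, 1]}
`a['x'].append(433)` → a = {'x': [5, 8, 433], 'y': [6, 5]}; b = {'x': [5, 8, 433], 'y': [6, 5], 'z': [6, 1]}
`print(a)` → prints {'x': [5, 8, 433], 'y': [6, 5]}
`print(b)` → prints {'x': [5, 8, 433], 'y': [6, 5], 'z': [6, 1]}

Answer:
{'x': [5, 8, 433], 'y': [6, 5]}
{'x': [5, 8, 433], 'y': [6, 5], 'z': [6, 1]}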